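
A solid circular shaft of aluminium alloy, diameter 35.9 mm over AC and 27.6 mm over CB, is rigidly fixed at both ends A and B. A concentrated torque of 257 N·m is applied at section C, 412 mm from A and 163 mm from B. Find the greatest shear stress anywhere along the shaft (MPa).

29.2 MPa

Compatibility: T_A·a/J_AC = T_B·b/J_CB with T_A + T_B = T₀.
J_AC = 1.63×10^-7 m⁴, J_CB = 5.70×10^-8 m⁴, so T_A = T₀·(J_AC/a)/((J_AC/a)+(J_CB/b)) = 136.5 N·m, T_B = 120.5 N·m.
τ in each portion: τ_AC = 1.50×10^7 Pa, τ_CB = 2.92×10^7 Pa; maximum is in CB.
τ_max = T_CB·r/J = 120.5·0.0138/5.70×10^-8 = 2.919×10^7 Pa.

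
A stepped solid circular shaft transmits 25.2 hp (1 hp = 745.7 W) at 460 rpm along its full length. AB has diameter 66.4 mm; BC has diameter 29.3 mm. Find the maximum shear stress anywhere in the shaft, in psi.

ω = 2π·460/60 = 48.17 rad/s, so T = P/ω = 25.2×745.7 / 48.17 = 390.1 N·m.
Under the same torque, τ_max = 16T/(πd³) is largest where d is smallest — segment BC (d = 29.3 mm).
τ_max = 16·390.1/(π·(0.0293)³) = 7.899×10^7 Pa.

11500 psi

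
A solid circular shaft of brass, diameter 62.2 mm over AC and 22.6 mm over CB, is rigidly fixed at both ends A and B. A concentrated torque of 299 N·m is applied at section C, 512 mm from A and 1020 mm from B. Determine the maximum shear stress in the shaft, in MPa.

Compatibility: T_A·a/J_AC = T_B·b/J_CB with T_A + T_B = T₀.
J_AC = 1.47×10^-6 m⁴, J_CB = 2.56×10^-8 m⁴, so T_A = T₀·(J_AC/a)/((J_AC/a)+(J_CB/b)) = 296.4 N·m, T_B = 2.593 N·m.
τ in each portion: τ_AC = 6.27×10^6 Pa, τ_CB = 1.14×10^6 Pa; maximum is in AC.
τ_max = T_AC·r/J = 296.4·0.0311/1.47×10^-6 = 6.273×10^6 Pa.

6.27 MPa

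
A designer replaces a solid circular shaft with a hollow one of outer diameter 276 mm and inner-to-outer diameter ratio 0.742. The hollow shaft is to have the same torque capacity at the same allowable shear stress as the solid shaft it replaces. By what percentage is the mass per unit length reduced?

Equal τ_max and T ⇒ the solid shaft needs d_s³ = d_o³(1−k⁴), so d_s = 276·(1−0.742⁴)^(1/3) = 244.7 mm.
Area ratio A_h/A_s = d_o²(1−k²)/d_s² = (1−k²)/(1−k⁴)^(2/3) = 0.5718.
Mass saving = 1 − 0.5718 = 42.8 %.

42.8 %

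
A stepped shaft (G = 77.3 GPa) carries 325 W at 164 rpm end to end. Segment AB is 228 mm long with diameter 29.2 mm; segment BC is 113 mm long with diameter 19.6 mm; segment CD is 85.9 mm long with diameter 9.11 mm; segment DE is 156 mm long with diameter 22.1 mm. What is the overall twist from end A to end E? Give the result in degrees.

ω = 2π·164/60 = 17.17 rad/s, so T = P/ω = 325 / 17.17 = 18.92 N·m.
J_AB = π(0.0292)⁴/32 = 7.14×10^-8 m⁴; J_BC = π(0.0196)⁴/32 = 1.45×10^-8 m⁴; J_CD = π(0.00911)⁴/32 = 6.76×10^-10 m⁴; J_DE = π(0.0221)⁴/32 = 2.34×10^-8 m⁴.
θ = (T/G)·Σ L_i/J_i = (18.92/77.3×10⁹)·(0.228/7.14×10^-8 + 0.113/1.45×10^-8 + 0.0859/6.76×10^-10 + 0.156/2.34×10^-8) = 0.03542 rad.

2.03°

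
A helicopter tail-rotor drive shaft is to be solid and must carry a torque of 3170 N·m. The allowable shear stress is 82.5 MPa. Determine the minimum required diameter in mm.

58.1 mm

For a solid shaft τ_max = 16T/(πd³), so d = (16T/(π τ_allow))^(1/3) = (16·3170/(π·8.25×10^7))^(1/3) = 0.05806 m.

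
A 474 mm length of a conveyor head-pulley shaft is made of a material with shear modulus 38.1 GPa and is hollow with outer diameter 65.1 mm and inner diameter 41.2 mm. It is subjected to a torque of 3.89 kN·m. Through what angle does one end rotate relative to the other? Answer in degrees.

1.87°

J = π(d_o⁴ − d_i⁴)/32 = π(0.0651⁴ − 0.0412⁴)/32 = 1.480×10^-6 m⁴.
θ = T·L/(G·J) = 3890 × 0.474 / (38.1×10⁹ × 1.480×10^-6) = 0.03269 rad.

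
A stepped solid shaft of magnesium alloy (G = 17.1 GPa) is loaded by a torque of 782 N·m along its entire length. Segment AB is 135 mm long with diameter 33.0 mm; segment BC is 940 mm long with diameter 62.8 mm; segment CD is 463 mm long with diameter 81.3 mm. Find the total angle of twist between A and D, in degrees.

4.93°

J_AB = π(0.0330)⁴/32 = 1.16×10^-7 m⁴; J_BC = π(0.0628)⁴/32 = 1.53×10^-6 m⁴; J_CD = π(0.0813)⁴/32 = 4.29×10^-6 m⁴.
θ = (T/G)·Σ L_i/J_i = (782.0/17.1×10⁹)·(0.135/1.16×10^-7 + 0.940/1.53×10^-6 + 0.463/4.29×10^-6) = 0.08611 rad.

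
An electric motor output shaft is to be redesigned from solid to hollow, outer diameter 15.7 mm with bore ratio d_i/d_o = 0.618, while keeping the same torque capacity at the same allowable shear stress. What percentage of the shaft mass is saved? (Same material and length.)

31.3 %

Equal τ_max and T ⇒ the solid shaft needs d_s³ = d_o³(1−k⁴), so d_s = 15.7·(1−0.618⁴)^(1/3) = 14.90 mm.
Area ratio A_h/A_s = d_o²(1−k²)/d_s² = (1−k²)/(1−k⁴)^(2/3) = 0.6866.
Mass saving = 1 − 0.6866 = 31.3 %.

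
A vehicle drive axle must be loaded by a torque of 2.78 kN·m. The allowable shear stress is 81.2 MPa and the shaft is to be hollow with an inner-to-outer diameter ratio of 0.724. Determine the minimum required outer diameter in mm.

For a hollow shaft with d_i/d_o = 0.724: τ_max = 16T/(π d_o³ (1−k⁴)), so d_o = [16T/(π τ_allow (1−k⁴))]^(1/3) = [16·2780/(π·8.12×10^7·0.7252)]^(1/3) = 0.06218 m.

62.2 mm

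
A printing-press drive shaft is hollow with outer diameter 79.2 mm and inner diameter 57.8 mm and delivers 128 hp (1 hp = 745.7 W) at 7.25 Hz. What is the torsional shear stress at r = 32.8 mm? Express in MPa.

ω = 2π·7.25 = 45.55 rad/s, so T = P/ω = 128×745.7 / 45.55 = 2095 N·m.
J = π(d_o⁴ − d_i⁴)/32 = π(0.0792⁴ − 0.0578⁴)/32 = 2.767×10^-6 m⁴.
Shear stress varies linearly with radius: τ = T·r/J = 2095 × 0.0328 / 2.767×10^-6 = 2.484×10^7 Pa.

24.8 MPa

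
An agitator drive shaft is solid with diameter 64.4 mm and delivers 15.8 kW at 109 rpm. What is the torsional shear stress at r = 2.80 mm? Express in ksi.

0.333 ksi

ω = 2π·109/60 = 11.41 rad/s, so T = P/ω = 15.8×10³ / 11.41 = 1384 N·m.
J = πd⁴/32 = π(0.0644)⁴/32 = 1.689×10^-6 m⁴.
Shear stress varies linearly with radius: τ = T·r/J = 1384 × 0.00280 / 1.689×10^-6 = 2.295×10^6 Pa.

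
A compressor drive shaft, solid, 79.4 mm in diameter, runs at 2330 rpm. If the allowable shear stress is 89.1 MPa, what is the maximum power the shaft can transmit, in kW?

2140 kW

J = πd⁴/32 = π(0.0794)⁴/32 = 3.902×10^-6 m⁴.
T_max = τ_allow·J/r = 8.91×10^7 × 3.902×10^-6 / 0.0397 = 8757 N·m.
ω = 2π·2330/60 = 244.0 rad/s, so P_max = T_max·ω = 2.137×10^6 W.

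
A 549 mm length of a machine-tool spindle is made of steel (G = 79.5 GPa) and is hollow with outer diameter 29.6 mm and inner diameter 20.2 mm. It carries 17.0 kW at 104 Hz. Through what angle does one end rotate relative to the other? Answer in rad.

ω = 2π·104 = 653.5 rad/s, so T = P/ω = 17.0×10³ / 653.5 = 26.02 N·m.
J = π(d_o⁴ − d_i⁴)/32 = π(0.0296⁴ − 0.0202⁴)/32 = 5.902×10^-8 m⁴.
θ = T·L/(G·J) = 26.02 × 0.549 / (79.5×10⁹ × 5.902×10^-8) = 3.044×10^-3 rad.

0.00304 rad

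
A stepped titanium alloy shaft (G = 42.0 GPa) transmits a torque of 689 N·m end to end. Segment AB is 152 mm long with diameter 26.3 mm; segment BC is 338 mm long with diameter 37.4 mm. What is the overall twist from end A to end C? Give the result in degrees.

4.70°

J_AB = π(0.0263)⁴/32 = 4.70×10^-8 m⁴; J_BC = π(0.0374)⁴/32 = 1.92×10^-7 m⁴.
θ = (T/G)·Σ L_i/J_i = (689.0/42.0×10⁹)·(0.152/4.70×10^-8 + 0.338/1.92×10^-7) = 0.08195 rad.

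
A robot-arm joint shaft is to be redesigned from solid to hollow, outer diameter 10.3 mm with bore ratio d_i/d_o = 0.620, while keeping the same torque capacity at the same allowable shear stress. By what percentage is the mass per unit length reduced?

31.5 %

Equal τ_max and T ⇒ the solid shaft needs d_s³ = d_o³(1−k⁴), so d_s = 10.3·(1−0.620⁴)^(1/3) = 9.765 mm.
Area ratio A_h/A_s = d_o²(1−k²)/d_s² = (1−k²)/(1−k⁴)^(2/3) = 0.6848.
Mass saving = 1 − 0.6848 = 31.5 %.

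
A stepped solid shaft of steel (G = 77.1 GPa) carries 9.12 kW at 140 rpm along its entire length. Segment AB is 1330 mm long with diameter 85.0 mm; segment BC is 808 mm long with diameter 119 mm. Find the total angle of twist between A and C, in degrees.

ω = 2π·140/60 = 14.66 rad/s, so T = P/ω = 9.12×10³ / 14.66 = 622.1 N·m.
J_AB = π(0.0850)⁴/32 = 5.12×10^-6 m⁴; J_BC = π(0.119)⁴/32 = 1.97×10^-5 m⁴.
θ = (T/G)·Σ L_i/J_i = (622.1/77.1×10⁹)·(1.33/5.12×10^-6 + 0.808/1.97×10^-5) = 2.425×10^-3 rad.

0.139°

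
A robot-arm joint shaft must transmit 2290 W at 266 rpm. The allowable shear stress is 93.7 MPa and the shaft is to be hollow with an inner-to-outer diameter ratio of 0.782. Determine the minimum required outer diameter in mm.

ω = 2π·266/60 = 27.86 rad/s, so T = P/ω = 2290 / 27.86 = 82.21 N·m.
For a hollow shaft with d_i/d_o = 0.782: τ_max = 16T/(π d_o³ (1−k⁴)), so d_o = [16T/(π τ_allow (1−k⁴))]^(1/3) = [16·82.21/(π·9.37×10^7·0.6260)]^(1/3) = 0.01925 m.

19.3 mm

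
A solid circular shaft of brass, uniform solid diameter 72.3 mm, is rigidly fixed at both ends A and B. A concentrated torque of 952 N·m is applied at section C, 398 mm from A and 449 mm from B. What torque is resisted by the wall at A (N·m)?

505 N·m

With uniform GJ and both ends fixed, compatibility θ_AC = θ_CB gives T_A·a = T_B·b, together with T_A + T_B = T₀.
T_A = T₀·b/(a+b) = 952.0·449/847.0 = 504.7 N·m; T_B = 447.3 N·m.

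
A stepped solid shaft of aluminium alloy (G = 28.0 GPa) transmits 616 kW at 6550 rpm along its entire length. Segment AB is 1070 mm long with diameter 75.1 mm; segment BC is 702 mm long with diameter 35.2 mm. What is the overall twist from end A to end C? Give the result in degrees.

ω = 2π·6550/60 = 685.9 rad/s, so T = P/ω = 616×10³ / 685.9 = 898.1 N·m.
J_AB = π(0.0751)⁴/32 = 3.12×10^-6 m⁴; J_BC = π(0.0352)⁴/32 = 1.51×10^-7 m⁴.
θ = (T/G)·Σ L_i/J_i = (898.1/28.0×10⁹)·(1.07/3.12×10^-6 + 0.702/1.51×10^-7) = 0.1604 rad.

9.19°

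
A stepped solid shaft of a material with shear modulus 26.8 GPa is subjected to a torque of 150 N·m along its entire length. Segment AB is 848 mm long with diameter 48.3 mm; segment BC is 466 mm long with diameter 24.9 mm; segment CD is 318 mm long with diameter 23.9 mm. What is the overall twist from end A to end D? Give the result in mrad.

J_AB = π(0.0483)⁴/32 = 5.34×10^-7 m⁴; J_BC = π(0.0249)⁴/32 = 3.77×10^-8 m⁴; J_CD = π(0.0239)⁴/32 = 3.20×10^-8 m⁴.
θ = (T/G)·Σ L_i/J_i = (150.0/26.8×10⁹)·(0.848/5.34×10^-7 + 0.466/3.77×10^-8 + 0.318/3.20×10^-8) = 0.1336 rad.

134 mrad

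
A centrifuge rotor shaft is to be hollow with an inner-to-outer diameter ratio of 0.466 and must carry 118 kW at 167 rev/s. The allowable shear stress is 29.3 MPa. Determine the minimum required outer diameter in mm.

27.4 mm

ω = 2π·167 = 1049 rad/s, so T = P/ω = 118×10³ / 1049 = 112.5 N·m.
For a hollow shaft with d_i/d_o = 0.466: τ_max = 16T/(π d_o³ (1−k⁴)), so d_o = [16T/(π τ_allow (1−k⁴))]^(1/3) = [16·112.5/(π·2.93×10^7·0.9528)]^(1/3) = 0.02738 m.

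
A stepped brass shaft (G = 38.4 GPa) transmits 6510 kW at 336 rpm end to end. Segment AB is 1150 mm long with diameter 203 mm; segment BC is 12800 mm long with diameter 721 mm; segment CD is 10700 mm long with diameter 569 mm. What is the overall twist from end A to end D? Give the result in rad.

ω = 2π·336/60 = 35.19 rad/s, so T = P/ω = 6510×10³ / 35.19 = 185000 N·m.
J_AB = π(0.203)⁴/32 = 1.67×10^-4 m⁴; J_BC = π(0.721)⁴/32 = 0.0265 m⁴; J_CD = π(0.569)⁴/32 = 0.0103 m⁴.
θ = (T/G)·Σ L_i/J_i = (185000/38.4×10⁹)·(1.15/1.67×10^-4 + 12.8/0.0265 + 10.7/0.0103) = 0.04057 rad.

0.0406 rad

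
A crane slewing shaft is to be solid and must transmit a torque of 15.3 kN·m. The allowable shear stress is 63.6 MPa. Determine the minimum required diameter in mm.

For a solid shaft τ_max = 16T/(πd³), so d = (16T/(π τ_allow))^(1/3) = (16·15300/(π·6.36×10^7))^(1/3) = 0.1070 m.

107 mm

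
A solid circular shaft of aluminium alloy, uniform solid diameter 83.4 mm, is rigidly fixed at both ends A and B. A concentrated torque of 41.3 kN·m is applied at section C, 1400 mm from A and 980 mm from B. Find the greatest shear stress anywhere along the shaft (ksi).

30.9 ksi

With uniform GJ and both ends fixed, compatibility θ_AC = θ_CB gives T_A·a = T_B·b, together with T_A + T_B = T₀.
T_A = T₀·b/(a+b) = 41300·980/2380 = 17010 N·m; T_B = 24290 N·m.
τ in each portion: τ_AC = 1.49×10^8 Pa, τ_CB = 2.13×10^8 Pa; maximum is in CB.
τ_max = T_CB·r/J = 24290·0.0417/4.75×10^-6 = 2.133×10^8 Pa.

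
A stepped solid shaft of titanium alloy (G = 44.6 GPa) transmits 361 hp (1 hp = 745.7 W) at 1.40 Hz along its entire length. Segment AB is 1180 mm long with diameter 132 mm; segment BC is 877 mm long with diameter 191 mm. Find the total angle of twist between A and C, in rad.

ω = 2π·1.40 = 8.796 rad/s, so T = P/ω = 361×745.7 / 8.796 = 30600 N·m.
J_AB = π(0.132)⁴/32 = 2.98×10^-5 m⁴; J_BC = π(0.191)⁴/32 = 1.31×10^-4 m⁴.
θ = (T/G)·Σ L_i/J_i = (30600/44.6×10⁹)·(1.18/2.98×10^-5 + 0.877/1.31×10^-4) = 0.03177 rad.

0.0318 rad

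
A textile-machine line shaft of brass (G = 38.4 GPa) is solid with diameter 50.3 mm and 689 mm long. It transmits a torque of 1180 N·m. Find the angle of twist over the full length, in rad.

J = πd⁴/32 = π(0.0503)⁴/32 = 6.285×10^-7 m⁴.
θ = T·L/(G·J) = 1180 × 0.689 / (38.4×10⁹ × 6.285×10^-7) = 0.03369 rad.

0.0337 rad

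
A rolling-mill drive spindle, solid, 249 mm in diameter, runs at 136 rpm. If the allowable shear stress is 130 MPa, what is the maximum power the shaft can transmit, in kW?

5610 kW

J = πd⁴/32 = π(0.249)⁴/32 = 3.774×10^-4 m⁴.
T_max = τ_allow·J/r = 1.30×10^8 × 3.774×10^-4 / 0.124 = 394100 N·m.
ω = 2π·136/60 = 14.24 rad/s, so P_max = T_max·ω = 5.612×10^6 W.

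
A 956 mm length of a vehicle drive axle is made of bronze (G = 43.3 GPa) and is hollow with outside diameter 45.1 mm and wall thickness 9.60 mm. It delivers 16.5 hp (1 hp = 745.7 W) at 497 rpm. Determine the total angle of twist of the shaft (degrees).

ω = 2π·497/60 = 52.05 rad/s, so T = P/ω = 16.5×745.7 / 52.05 = 236.4 N·m.
J = π(d_o⁴ − d_i⁴)/32 = π(0.0451⁴ − 0.0259⁴)/32 = 3.620×10^-7 m⁴.
θ = T·L/(G·J) = 236.4 × 0.956 / (43.3×10⁹ × 3.620×10^-7) = 0.01442 rad.

0.826°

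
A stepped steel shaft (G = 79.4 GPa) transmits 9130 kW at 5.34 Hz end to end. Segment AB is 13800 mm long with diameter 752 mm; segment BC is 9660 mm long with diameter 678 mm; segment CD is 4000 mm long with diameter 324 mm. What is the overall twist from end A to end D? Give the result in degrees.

0.904°

ω = 2π·5.34 = 33.55 rad/s, so T = P/ω = 9130×10³ / 33.55 = 272100 N·m.
J_AB = π(0.752)⁴/32 = 0.0314 m⁴; J_BC = π(0.678)⁴/32 = 0.0207 m⁴; J_CD = π(0.324)⁴/32 = 1.08×10^-3 m⁴.
θ = (T/G)·Σ L_i/J_i = (272100/79.4×10⁹)·(13.8/0.0314 + 9.66/0.0207 + 4.00/1.08×10^-3) = 0.01577 rad.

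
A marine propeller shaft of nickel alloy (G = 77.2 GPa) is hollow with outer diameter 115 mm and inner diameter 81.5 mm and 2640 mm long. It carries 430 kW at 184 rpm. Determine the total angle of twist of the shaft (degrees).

ω = 2π·184/60 = 19.27 rad/s, so T = P/ω = 430×10³ / 19.27 = 22320 N·m.
J = π(d_o⁴ − d_i⁴)/32 = π(0.115⁴ − 0.0815⁴)/32 = 1.284×10^-5 m⁴.
θ = T·L/(G·J) = 22320 × 2.64 / (77.2×10⁹ × 1.284×10^-5) = 0.05944 rad.

3.41°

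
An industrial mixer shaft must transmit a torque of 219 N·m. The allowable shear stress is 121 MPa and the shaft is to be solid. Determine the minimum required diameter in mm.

For a solid shaft τ_max = 16T/(πd³), so d = (16T/(π τ_allow))^(1/3) = (16·219.0/(π·1.21×10^8))^(1/3) = 0.02097 m.

21.0 mm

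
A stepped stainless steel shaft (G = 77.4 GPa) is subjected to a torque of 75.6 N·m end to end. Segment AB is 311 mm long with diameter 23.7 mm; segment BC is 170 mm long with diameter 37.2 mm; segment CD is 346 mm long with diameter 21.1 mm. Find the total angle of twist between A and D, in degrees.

1.61°

J_AB = π(0.0237)⁴/32 = 3.10×10^-8 m⁴; J_BC = π(0.0372)⁴/32 = 1.88×10^-7 m⁴; J_CD = π(0.0211)⁴/32 = 1.95×10^-8 m⁴.
θ = (T/G)·Σ L_i/J_i = (75.60/77.4×10⁹)·(0.311/3.10×10^-8 + 0.170/1.88×10^-7 + 0.346/1.95×10^-8) = 0.02806 rad.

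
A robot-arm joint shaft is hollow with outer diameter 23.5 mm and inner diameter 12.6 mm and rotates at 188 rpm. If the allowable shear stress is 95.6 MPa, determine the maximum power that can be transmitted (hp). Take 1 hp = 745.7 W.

J = π(d_o⁴ − d_i⁴)/32 = π(0.0235⁴ − 0.0126⁴)/32 = 2.747×10^-8 m⁴.
T_max = τ_allow·J/r = 9.56×10^7 × 2.747×10^-8 / 0.0118 = 223.5 N·m.
ω = 2π·188/60 = 19.69 rad/s, so P_max = T_max·ω = 4400 W.

5.90 hp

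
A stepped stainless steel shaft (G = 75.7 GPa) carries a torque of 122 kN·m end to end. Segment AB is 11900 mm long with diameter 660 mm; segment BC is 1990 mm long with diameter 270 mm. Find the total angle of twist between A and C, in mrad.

7.18 mrad

J_AB = π(0.660)⁴/32 = 0.0186 m⁴; J_BC = π(0.270)⁴/32 = 5.22×10^-4 m⁴.
θ = (T/G)·Σ L_i/J_i = (122000/75.7×10⁹)·(11.9/0.0186 + 1.99/5.22×10^-4) = 7.177×10^-3 rad.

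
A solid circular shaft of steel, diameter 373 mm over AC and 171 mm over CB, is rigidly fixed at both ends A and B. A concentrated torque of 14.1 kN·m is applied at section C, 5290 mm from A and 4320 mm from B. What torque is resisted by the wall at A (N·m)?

13400 N·m

Compatibility: T_A·a/J_AC = T_B·b/J_CB with T_A + T_B = T₀.
J_AC = 1.90×10^-3 m⁴, J_CB = 8.39×10^-5 m⁴, so T_A = T₀·(J_AC/a)/((J_AC/a)+(J_CB/b)) = 13380 N·m, T_B = 723.5 N·m.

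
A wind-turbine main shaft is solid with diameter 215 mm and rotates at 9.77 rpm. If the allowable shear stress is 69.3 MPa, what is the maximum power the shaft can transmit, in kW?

138 kW

J = πd⁴/32 = π(0.215)⁴/32 = 2.098×10^-4 m⁴.
T_max = τ_allow·J/r = 6.93×10^7 × 2.098×10^-4 / 0.107 = 135200 N·m.
ω = 2π·9.77/60 = 1.023 rad/s, so P_max = T_max·ω = 1.384×10^5 W.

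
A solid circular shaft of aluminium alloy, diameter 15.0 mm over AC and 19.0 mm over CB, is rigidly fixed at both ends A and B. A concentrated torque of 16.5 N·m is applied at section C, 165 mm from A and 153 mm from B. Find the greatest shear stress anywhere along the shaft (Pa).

9.01e6 Pa

Compatibility: T_A·a/J_AC = T_B·b/J_CB with T_A + T_B = T₀.
J_AC = 4.97×10^-9 m⁴, J_CB = 1.28×10^-8 m⁴, so T_A = T₀·(J_AC/a)/((J_AC/a)+(J_CB/b)) = 4.370 N·m, T_B = 12.13 N·m.
τ in each portion: τ_AC = 6.59×10^6 Pa, τ_CB = 9.01×10^6 Pa; maximum is in CB.
τ_max = T_CB·r/J = 12.13·0.00950/1.28×10^-8 = 9.007×10^6 Pa.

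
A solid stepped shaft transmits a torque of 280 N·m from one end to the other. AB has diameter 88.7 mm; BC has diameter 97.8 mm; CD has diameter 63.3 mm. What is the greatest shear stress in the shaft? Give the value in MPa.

5.62 MPa

Under the same torque, τ_max = 16T/(πd³) is largest where d is smallest — segment CD (d = 63.3 mm).
τ_max = 16·280.0/(π·(0.0633)³) = 5.622×10^6 Pa.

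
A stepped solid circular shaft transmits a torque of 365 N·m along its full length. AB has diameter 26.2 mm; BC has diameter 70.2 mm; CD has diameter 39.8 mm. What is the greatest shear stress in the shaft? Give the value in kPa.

103000 kPa

Under the same torque, τ_max = 16T/(πd³) is largest where d is smallest — segment AB (d = 26.2 mm).
τ_max = 16·365.0/(π·(0.0262)³) = 1.034×10^8 Pa.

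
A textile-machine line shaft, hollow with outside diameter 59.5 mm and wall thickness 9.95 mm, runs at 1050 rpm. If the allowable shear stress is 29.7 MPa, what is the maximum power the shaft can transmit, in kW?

J = π(d_o⁴ − d_i⁴)/32 = π(0.0595⁴ − 0.0396⁴)/32 = 9.890×10^-7 m⁴.
T_max = τ_allow·J/r = 2.97×10^7 × 9.890×10^-7 / 0.0297 = 987.4 N·m.
ω = 2π·1050/60 = 110.0 rad/s, so P_max = T_max·ω = 1.086×10^5 W.

109 kW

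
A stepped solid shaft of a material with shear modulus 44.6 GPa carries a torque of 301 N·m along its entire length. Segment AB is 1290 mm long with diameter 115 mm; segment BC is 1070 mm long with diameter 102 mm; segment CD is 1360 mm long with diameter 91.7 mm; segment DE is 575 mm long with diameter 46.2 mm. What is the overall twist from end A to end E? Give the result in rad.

0.0112 rad

J_AB = π(0.115)⁴/32 = 1.72×10^-5 m⁴; J_BC = π(0.102)⁴/32 = 1.06×10^-5 m⁴; J_CD = π(0.0917)⁴/32 = 6.94×10^-6 m⁴; J_DE = π(0.0462)⁴/32 = 4.47×10^-7 m⁴.
θ = (T/G)·Σ L_i/J_i = (301.0/44.6×10⁹)·(1.29/1.72×10^-5 + 1.07/1.06×10^-5 + 1.36/6.94×10^-6 + 0.575/4.47×10^-7) = 0.01118 rad.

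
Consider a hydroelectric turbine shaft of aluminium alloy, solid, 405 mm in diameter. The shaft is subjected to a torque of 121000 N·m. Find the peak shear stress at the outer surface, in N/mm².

J = πd⁴/32 = π(0.405)⁴/32 = 2.641×10^-3 m⁴.
τ_max = T·r/J = 121000 × 0.203 / 2.641×10^-3 = 9.277×10^6 Pa.

9.28 N/mm²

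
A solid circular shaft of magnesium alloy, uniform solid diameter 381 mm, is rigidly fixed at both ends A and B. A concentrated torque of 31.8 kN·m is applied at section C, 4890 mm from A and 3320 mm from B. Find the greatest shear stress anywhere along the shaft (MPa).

1.74 MPa

With uniform GJ and both ends fixed, compatibility θ_AC = θ_CB gives T_A·a = T_B·b, together with T_A + T_B = T₀.
T_A = T₀·b/(a+b) = 31800·3320/8210 = 12860 N·m; T_B = 18940 N·m.
τ in each portion: τ_AC = 1.18×10^6 Pa, τ_CB = 1.74×10^6 Pa; maximum is in CB.
τ_max = T_CB·r/J = 18940·0.191/2.07×10^-3 = 1.744×10^6 Pa.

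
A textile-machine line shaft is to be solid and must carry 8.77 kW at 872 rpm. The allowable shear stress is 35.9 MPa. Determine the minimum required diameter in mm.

23.9 mm

ω = 2π·872/60 = 91.32 rad/s, so T = P/ω = 8.77×10³ / 91.32 = 96.04 N·m.
For a solid shaft τ_max = 16T/(πd³), so d = (16T/(π τ_allow))^(1/3) = (16·96.04/(π·3.59×10^7))^(1/3) = 0.02388 m.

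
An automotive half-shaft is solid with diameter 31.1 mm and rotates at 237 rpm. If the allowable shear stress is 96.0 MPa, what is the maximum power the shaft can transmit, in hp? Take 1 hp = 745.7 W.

J = πd⁴/32 = π(0.0311)⁴/32 = 9.184×10^-8 m⁴.
T_max = τ_allow·J/r = 9.60×10^7 × 9.184×10^-8 / 0.0156 = 567.0 N·m.
ω = 2π·237/60 = 24.82 rad/s, so P_max = T_max·ω = 1.407×10^4 W.

18.9 hp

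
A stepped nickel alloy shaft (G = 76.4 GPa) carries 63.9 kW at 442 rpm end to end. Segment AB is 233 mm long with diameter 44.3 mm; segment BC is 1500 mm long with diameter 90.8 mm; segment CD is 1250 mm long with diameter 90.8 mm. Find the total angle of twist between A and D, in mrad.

ω = 2π·442/60 = 46.29 rad/s, so T = P/ω = 63.9×10³ / 46.29 = 1381 N·m.
J_AB = π(0.0443)⁴/32 = 3.78×10^-7 m⁴; J_BC = π(0.0908)⁴/32 = 6.67×10^-6 m⁴; J_CD = π(0.0908)⁴/32 = 6.67×10^-6 m⁴.
θ = (T/G)·Σ L_i/J_i = (1381/76.4×10⁹)·(0.233/3.78×10^-7 + 1.50/6.67×10^-6 + 1.25/6.67×10^-6) = 0.01858 rad.

18.6 mrad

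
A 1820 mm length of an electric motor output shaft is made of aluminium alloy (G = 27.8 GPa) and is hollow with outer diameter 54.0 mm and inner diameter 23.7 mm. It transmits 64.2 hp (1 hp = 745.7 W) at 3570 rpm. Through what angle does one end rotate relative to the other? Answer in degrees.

0.598°

ω = 2π·3570/60 = 373.8 rad/s, so T = P/ω = 64.2×745.7 / 373.8 = 128.1 N·m.
J = π(d_o⁴ − d_i⁴)/32 = π(0.0540⁴ − 0.0237⁴)/32 = 8.038×10^-7 m⁴.
θ = T·L/(G·J) = 128.1 × 1.82 / (27.8×10⁹ × 8.038×10^-7) = 0.01043 rad.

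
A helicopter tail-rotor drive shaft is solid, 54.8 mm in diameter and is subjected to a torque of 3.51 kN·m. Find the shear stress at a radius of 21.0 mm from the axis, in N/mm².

J = πd⁴/32 = π(0.0548)⁴/32 = 8.854×10^-7 m⁴.
Shear stress varies linearly with radius: τ = T·r/J = 3510 × 0.0210 / 8.854×10^-7 = 8.325×10^7 Pa.

83.3 N/mm²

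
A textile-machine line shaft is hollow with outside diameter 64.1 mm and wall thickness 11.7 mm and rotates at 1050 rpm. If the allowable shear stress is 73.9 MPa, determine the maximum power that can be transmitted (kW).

352 kW

J = π(d_o⁴ − d_i⁴)/32 = π(0.0641⁴ − 0.0407⁴)/32 = 1.388×10^-6 m⁴.
T_max = τ_allow·J/r = 7.39×10^7 × 1.388×10^-6 / 0.0320 = 3200 N·m.
ω = 2π·1050/60 = 110.0 rad/s, so P_max = T_max·ω = 3.519×10^5 W.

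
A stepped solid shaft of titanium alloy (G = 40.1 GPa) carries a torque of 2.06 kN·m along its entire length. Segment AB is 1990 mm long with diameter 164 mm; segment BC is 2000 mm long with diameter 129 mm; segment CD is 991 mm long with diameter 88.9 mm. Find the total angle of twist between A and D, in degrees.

0.775°

J_AB = π(0.164)⁴/32 = 7.10×10^-5 m⁴; J_BC = π(0.129)⁴/32 = 2.72×10^-5 m⁴; J_CD = π(0.0889)⁴/32 = 6.13×10^-6 m⁴.
θ = (T/G)·Σ L_i/J_i = (2060/40.1×10⁹)·(1.99/7.10×10^-5 + 2.00/2.72×10^-5 + 0.991/6.13×10^-6) = 0.01352 rad.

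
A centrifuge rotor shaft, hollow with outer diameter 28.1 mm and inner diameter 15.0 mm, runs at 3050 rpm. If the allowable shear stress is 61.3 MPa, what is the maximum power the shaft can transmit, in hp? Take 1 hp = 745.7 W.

J = π(d_o⁴ − d_i⁴)/32 = π(0.0281⁴ − 0.0150⁴)/32 = 5.624×10^-8 m⁴.
T_max = τ_allow·J/r = 6.13×10^7 × 5.624×10^-8 / 0.0140 = 245.4 N·m.
ω = 2π·3050/60 = 319.4 rad/s, so P_max = T_max·ω = 7.837×10^4 W.

105 hp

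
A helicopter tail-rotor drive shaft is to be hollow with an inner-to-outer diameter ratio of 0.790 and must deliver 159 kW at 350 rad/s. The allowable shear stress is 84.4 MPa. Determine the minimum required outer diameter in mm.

ω = 350 rad/s, so T = P/ω = 159×10³ / 350.0 = 454.3 N·m.
For a hollow shaft with d_i/d_o = 0.790: τ_max = 16T/(π d_o³ (1−k⁴)), so d_o = [16T/(π τ_allow (1−k⁴))]^(1/3) = [16·454.3/(π·8.44×10^7·0.6105)]^(1/3) = 0.03554 m.

35.5 mm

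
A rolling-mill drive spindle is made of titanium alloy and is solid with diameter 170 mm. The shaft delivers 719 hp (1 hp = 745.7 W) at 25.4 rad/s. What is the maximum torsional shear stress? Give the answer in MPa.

ω = 25.4 rad/s, so T = P/ω = 719×745.7 / 25.40 = 21110 N·m.
J = πd⁴/32 = π(0.170)⁴/32 = 8.200×10^-5 m⁴.
τ_max = T·r/J = 21110 × 0.0850 / 8.200×10^-5 = 2.188×10^7 Pa.

21.9 MPa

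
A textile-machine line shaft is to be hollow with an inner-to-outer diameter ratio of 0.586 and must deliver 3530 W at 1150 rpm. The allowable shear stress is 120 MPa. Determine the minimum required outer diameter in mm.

11.2 mm

ω = 2π·1150/60 = 120.4 rad/s, so T = P/ω = 3530 / 120.4 = 29.31 N·m.
For a hollow shaft with d_i/d_o = 0.586: τ_max = 16T/(π d_o³ (1−k⁴)), so d_o = [16T/(π τ_allow (1−k⁴))]^(1/3) = [16·29.31/(π·1.20×10^8·0.8821)]^(1/3) = 0.01121 m.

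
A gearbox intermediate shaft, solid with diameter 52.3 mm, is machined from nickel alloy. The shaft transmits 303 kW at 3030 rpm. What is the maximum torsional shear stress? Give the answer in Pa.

3.40e7 Pa

ω = 2π·3030/60 = 317.3 rad/s, so T = P/ω = 303×10³ / 317.3 = 954.9 N·m.
J = πd⁴/32 = π(0.0523)⁴/32 = 7.345×10^-7 m⁴.
τ_max = T·r/J = 954.9 × 0.0261 / 7.345×10^-7 = 3.400×10^7 Pa.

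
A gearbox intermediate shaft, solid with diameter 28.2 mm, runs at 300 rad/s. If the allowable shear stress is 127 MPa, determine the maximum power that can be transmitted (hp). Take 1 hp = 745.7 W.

J = πd⁴/32 = π(0.0282)⁴/32 = 6.209×10^-8 m⁴.
T_max = τ_allow·J/r = 1.27×10^8 × 6.209×10^-8 / 0.0141 = 559.2 N·m.
ω = 300 rad/s, so P_max = T_max·ω = 1.678×10^5 W.

225 hp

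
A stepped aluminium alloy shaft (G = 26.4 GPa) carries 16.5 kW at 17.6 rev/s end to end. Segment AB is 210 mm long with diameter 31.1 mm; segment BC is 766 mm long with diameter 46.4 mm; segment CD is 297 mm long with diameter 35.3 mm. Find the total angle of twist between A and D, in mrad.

33.4 mrad

ω = 2π·17.6 = 110.6 rad/s, so T = P/ω = 16.5×10³ / 110.6 = 149.2 N·m.
J_AB = π(0.0311)⁴/32 = 9.18×10^-8 m⁴; J_BC = π(0.0464)⁴/32 = 4.55×10^-7 m⁴; J_CD = π(0.0353)⁴/32 = 1.52×10^-7 m⁴.
θ = (T/G)·Σ L_i/J_i = (149.2/26.4×10⁹)·(0.210/9.18×10^-8 + 0.766/4.55×10^-7 + 0.297/1.52×10^-7) = 0.03345 rad.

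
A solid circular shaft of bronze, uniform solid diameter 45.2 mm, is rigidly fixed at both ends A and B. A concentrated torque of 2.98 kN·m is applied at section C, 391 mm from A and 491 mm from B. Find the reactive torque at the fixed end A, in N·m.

With uniform GJ and both ends fixed, compatibility θ_AC = θ_CB gives T_A·a = T_B·b, together with T_A + T_B = T₀.
T_A = T₀·b/(a+b) = 2980·491/882.0 = 1659 N·m; T_B = 1321 N·m.

1660 N·m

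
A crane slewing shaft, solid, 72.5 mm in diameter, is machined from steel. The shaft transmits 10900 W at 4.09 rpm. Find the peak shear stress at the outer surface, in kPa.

ω = 2π·4.09/60 = 0.4283 rad/s, so T = P/ω = 10900 / 0.4283 = 25450 N·m.
J = πd⁴/32 = π(0.0725)⁴/32 = 2.712×10^-6 m⁴.
τ_max = T·r/J = 25450 × 0.0362 / 2.712×10^-6 = 3.401×10^8 Pa.

340000 kPa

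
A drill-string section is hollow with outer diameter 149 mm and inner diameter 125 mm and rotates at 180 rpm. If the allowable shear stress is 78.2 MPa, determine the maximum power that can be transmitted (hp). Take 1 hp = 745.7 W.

648 hp

J = π(d_o⁴ − d_i⁴)/32 = π(0.149⁴ − 0.125⁴)/32 = 2.442×10^-5 m⁴.
T_max = τ_allow·J/r = 7.82×10^7 × 2.442×10^-5 / 0.0745 = 25630 N·m.
ω = 2π·180/60 = 18.85 rad/s, so P_max = T_max·ω = 4.832×10^5 W.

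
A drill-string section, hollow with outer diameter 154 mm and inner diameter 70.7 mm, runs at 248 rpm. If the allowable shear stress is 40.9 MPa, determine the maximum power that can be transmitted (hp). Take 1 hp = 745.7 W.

J = π(d_o⁴ − d_i⁴)/32 = π(0.154⁴ − 0.0707⁴)/32 = 5.277×10^-5 m⁴.
T_max = τ_allow·J/r = 4.09×10^7 × 5.277×10^-5 / 0.0770 = 28030 N·m.
ω = 2π·248/60 = 25.97 rad/s, so P_max = T_max·ω = 7.279×10^5 W.

976 hp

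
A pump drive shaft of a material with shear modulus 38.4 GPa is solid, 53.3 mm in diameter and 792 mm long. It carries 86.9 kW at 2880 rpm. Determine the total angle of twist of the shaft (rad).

0.00750 rad

ω = 2π·2880/60 = 301.6 rad/s, so T = P/ω = 86.9×10³ / 301.6 = 288.1 N·m.
J = πd⁴/32 = π(0.0533)⁴/32 = 7.923×10^-7 m⁴.
θ = T·L/(G·J) = 288.1 × 0.792 / (38.4×10⁹ × 7.923×10^-7) = 7.500×10^-3 rad.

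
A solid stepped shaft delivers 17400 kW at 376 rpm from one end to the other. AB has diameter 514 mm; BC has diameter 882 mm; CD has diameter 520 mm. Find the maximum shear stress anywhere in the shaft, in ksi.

2.40 ksi

ω = 2π·376/60 = 39.37 rad/s, so T = P/ω = 17400×10³ / 39.37 = 441900 N·m.
Under the same torque, τ_max = 16T/(πd³) is largest where d is smallest — segment AB (d = 514 mm).
τ_max = 16·441900/(π·(0.514)³) = 1.657×10^7 Pa.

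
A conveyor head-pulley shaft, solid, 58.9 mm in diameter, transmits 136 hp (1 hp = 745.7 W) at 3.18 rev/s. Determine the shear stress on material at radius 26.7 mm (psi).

ω = 2π·3.18 = 19.98 rad/s, so T = P/ω = 136×745.7 / 19.98 = 5076 N·m.
J = πd⁴/32 = π(0.0589)⁴/32 = 1.182×10^-6 m⁴.
Shear stress varies linearly with radius: τ = T·r/J = 5076 × 0.0267 / 1.182×10^-6 = 1.147×10^8 Pa.

16600 psi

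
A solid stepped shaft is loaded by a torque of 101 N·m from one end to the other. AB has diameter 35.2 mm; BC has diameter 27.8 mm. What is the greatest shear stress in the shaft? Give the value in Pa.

Under the same torque, τ_max = 16T/(πd³) is largest where d is smallest — segment BC (d = 27.8 mm).
τ_max = 16·101.0/(π·(0.0278)³) = 2.394×10^7 Pa.

2.39e7 Pa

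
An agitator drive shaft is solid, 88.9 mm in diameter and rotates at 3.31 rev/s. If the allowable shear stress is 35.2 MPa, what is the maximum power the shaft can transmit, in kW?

101 kW

J = πd⁴/32 = π(0.0889)⁴/32 = 6.132×10^-6 m⁴.
T_max = τ_allow·J/r = 3.52×10^7 × 6.132×10^-6 / 0.0445 = 4856 N·m.
ω = 2π·3.31 = 20.80 rad/s, so P_max = T_max·ω = 1.010×10^5 W.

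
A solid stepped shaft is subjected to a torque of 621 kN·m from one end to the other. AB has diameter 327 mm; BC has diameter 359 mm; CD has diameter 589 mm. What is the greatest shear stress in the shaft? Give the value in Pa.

Under the same torque, τ_max = 16T/(πd³) is largest where d is smallest — segment AB (d = 327 mm).
τ_max = 16·621000/(π·(0.327)³) = 9.045×10^7 Pa.

9.05e7 Pa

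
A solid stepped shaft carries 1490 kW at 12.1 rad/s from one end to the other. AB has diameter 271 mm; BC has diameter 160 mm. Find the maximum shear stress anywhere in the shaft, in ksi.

ω = 12.1 rad/s, so T = P/ω = 1490×10³ / 12.10 = 123100 N·m.
Under the same torque, τ_max = 16T/(πd³) is largest where d is smallest — segment BC (d = 160 mm).
τ_max = 16·123100/(π·(0.160)³) = 1.531×10^8 Pa.

22.2 ksi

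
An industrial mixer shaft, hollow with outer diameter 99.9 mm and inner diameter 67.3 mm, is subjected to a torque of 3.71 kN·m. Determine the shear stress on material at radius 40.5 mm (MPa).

19.4 MPa

J = π(d_o⁴ − d_i⁴)/32 = π(0.0999⁴ − 0.0673⁴)/32 = 7.764×10^-6 m⁴.
Shear stress varies linearly with radius: τ = T·r/J = 3710 × 0.0405 / 7.764×10^-6 = 1.935×10^7 Pa.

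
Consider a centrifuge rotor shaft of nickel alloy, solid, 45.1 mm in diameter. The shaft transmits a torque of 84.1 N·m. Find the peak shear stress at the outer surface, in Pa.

J = πd⁴/32 = π(0.0451)⁴/32 = 4.062×10^-7 m⁴.
τ_max = T·r/J = 84.10 × 0.0226 / 4.062×10^-7 = 4.669×10^6 Pa.

4.67e6 Pa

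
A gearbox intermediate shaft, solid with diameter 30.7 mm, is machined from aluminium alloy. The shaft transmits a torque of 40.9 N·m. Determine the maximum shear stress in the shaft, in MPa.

7.20 MPa

J = πd⁴/32 = π(0.0307)⁴/32 = 8.721×10^-8 m⁴.
τ_max = T·r/J = 40.90 × 0.0153 / 8.721×10^-8 = 7.199×10^6 Pa.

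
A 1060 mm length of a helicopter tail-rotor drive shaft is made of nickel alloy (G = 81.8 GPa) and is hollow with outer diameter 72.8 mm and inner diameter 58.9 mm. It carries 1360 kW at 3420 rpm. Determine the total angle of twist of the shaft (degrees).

ω = 2π·3420/60 = 358.1 rad/s, so T = P/ω = 1360×10³ / 358.1 = 3797 N·m.
J = π(d_o⁴ − d_i⁴)/32 = π(0.0728⁴ − 0.0589⁴)/32 = 1.576×10^-6 m⁴.
θ = T·L/(G·J) = 3797 × 1.06 / (81.8×10⁹ × 1.576×10^-6) = 0.03122 rad.

1.79°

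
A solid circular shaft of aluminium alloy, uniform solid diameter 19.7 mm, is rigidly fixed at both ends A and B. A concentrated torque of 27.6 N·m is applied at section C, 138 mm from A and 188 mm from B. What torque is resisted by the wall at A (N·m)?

With uniform GJ and both ends fixed, compatibility θ_AC = θ_CB gives T_A·a = T_B·b, together with T_A + T_B = T₀.
T_A = T₀·b/(a+b) = 27.60·188/326.0 = 15.92 N·m; T_B = 11.68 N·m.

15.9 N·m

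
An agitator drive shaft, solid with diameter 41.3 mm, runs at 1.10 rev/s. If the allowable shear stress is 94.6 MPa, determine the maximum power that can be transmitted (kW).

J = πd⁴/32 = π(0.0413)⁴/32 = 2.856×10^-7 m⁴.
T_max = τ_allow·J/r = 9.46×10^7 × 2.856×10^-7 / 0.0206 = 1308 N·m.
ω = 2π·1.10 = 6.912 rad/s, so P_max = T_max·ω = 9044 W.

9.04 kW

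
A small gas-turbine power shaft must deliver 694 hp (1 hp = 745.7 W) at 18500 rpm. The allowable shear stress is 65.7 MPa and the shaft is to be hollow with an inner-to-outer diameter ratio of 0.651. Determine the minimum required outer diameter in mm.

29.3 mm

ω = 2π·18500/60 = 1937 rad/s, so T = P/ω = 694×745.7 / 1937 = 267.1 N·m.
For a hollow shaft with d_i/d_o = 0.651: τ_max = 16T/(π d_o³ (1−k⁴)), so d_o = [16T/(π τ_allow (1−k⁴))]^(1/3) = [16·267.1/(π·6.57×10^7·0.8204)]^(1/3) = 0.02933 m.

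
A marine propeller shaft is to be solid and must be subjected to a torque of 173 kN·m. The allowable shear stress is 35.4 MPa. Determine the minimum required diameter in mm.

292 mm

For a solid shaft τ_max = 16T/(πd³), so d = (16T/(π τ_allow))^(1/3) = (16·173000/(π·3.54×10^7))^(1/3) = 0.2920 m.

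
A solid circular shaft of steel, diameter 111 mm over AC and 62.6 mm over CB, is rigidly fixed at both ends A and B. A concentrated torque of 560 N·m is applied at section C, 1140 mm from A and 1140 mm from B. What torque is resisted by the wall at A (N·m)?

Compatibility: T_A·a/J_AC = T_B·b/J_CB with T_A + T_B = T₀.
J_AC = 1.49×10^-5 m⁴, J_CB = 1.51×10^-6 m⁴, so T_A = T₀·(J_AC/a)/((J_AC/a)+(J_CB/b)) = 508.6 N·m, T_B = 51.45 N·m.

509 N·m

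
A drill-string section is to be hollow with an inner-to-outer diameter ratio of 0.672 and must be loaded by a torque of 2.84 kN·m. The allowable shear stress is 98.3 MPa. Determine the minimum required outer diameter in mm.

For a hollow shaft with d_i/d_o = 0.672: τ_max = 16T/(π d_o³ (1−k⁴)), so d_o = [16T/(π τ_allow (1−k⁴))]^(1/3) = [16·2840/(π·9.83×10^7·0.7961)]^(1/3) = 0.05696 m.

57.0 mm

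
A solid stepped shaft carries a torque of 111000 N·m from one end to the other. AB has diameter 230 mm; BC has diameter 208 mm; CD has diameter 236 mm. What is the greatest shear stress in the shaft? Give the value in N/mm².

62.8 N/mm²

Under the same torque, τ_max = 16T/(πd³) is largest where d is smallest — segment BC (d = 208 mm).
τ_max = 16·111000/(π·(0.208)³) = 6.282×10^7 Pa.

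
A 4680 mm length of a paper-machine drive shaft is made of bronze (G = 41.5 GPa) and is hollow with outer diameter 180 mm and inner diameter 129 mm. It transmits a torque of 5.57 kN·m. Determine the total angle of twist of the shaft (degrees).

J = π(d_o⁴ − d_i⁴)/32 = π(0.180⁴ − 0.129⁴)/32 = 7.587×10^-5 m⁴.
θ = T·L/(G·J) = 5570 × 4.68 / (41.5×10⁹ × 7.587×10^-5) = 8.279×10^-3 rad.

0.474°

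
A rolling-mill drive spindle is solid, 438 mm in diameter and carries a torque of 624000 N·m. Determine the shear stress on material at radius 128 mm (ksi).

J = πd⁴/32 = π(0.438)⁴/32 = 3.613×10^-3 m⁴.
Shear stress varies linearly with radius: τ = T·r/J = 624000 × 0.128 / 3.613×10^-3 = 2.211×10^7 Pa.

3.21 ksi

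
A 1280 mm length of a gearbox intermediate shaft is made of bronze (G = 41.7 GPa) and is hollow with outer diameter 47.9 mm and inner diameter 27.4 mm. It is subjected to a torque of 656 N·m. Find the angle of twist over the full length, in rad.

0.0436 rad

J = π(d_o⁴ − d_i⁴)/32 = π(0.0479⁴ − 0.0274⁴)/32 = 4.615×10^-7 m⁴.
θ = T·L/(G·J) = 656.0 × 1.28 / (41.7×10⁹ × 4.615×10^-7) = 0.04363 rad.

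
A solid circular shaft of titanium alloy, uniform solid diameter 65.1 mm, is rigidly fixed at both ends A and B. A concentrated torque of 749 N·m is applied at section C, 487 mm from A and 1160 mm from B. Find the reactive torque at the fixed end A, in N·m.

528 N·m

With uniform GJ and both ends fixed, compatibility θ_AC = θ_CB gives T_A·a = T_B·b, together with T_A + T_B = T₀.
T_A = T₀·b/(a+b) = 749.0·1160/1647 = 527.5 N·m; T_B = 221.5 N·m.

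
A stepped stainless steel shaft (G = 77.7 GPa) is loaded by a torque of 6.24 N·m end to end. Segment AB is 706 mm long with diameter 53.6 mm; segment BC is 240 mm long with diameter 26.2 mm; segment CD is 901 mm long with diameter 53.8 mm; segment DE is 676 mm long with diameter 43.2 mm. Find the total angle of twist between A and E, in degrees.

J_AB = π(0.0536)⁴/32 = 8.10×10^-7 m⁴; J_BC = π(0.0262)⁴/32 = 4.63×10^-8 m⁴; J_CD = π(0.0538)⁴/32 = 8.22×10^-7 m⁴; J_DE = π(0.0432)⁴/32 = 3.42×10^-7 m⁴.
θ = (T/G)·Σ L_i/J_i = (6.240/77.7×10⁹)·(0.706/8.10×10^-7 + 0.240/4.63×10^-8 + 0.901/8.22×10^-7 + 0.676/3.42×10^-7) = 7.334×10^-4 rad.

0.0420°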